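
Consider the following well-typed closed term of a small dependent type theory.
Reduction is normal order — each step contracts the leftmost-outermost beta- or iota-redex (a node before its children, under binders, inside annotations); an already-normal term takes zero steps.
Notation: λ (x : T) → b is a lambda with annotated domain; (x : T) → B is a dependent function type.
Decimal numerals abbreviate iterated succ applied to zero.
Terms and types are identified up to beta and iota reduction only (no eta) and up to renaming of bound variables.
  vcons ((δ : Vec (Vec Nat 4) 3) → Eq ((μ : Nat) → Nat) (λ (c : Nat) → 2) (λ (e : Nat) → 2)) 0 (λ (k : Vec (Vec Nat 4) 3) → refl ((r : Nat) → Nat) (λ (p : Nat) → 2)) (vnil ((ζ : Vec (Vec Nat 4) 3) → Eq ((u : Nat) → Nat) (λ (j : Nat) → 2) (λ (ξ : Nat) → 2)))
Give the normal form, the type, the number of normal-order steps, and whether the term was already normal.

resulting normal form:
  vcons ((δ : Vec (Vec Nat 4) 3) → Eq ((μ : Nat) → Nat) (λ (c : Nat) → 2) (λ (e : Nat) → 2)) 0 (λ (k : Vec (Vec Nat 4) 3) → refl ((r : Nat) → Nat) (λ (p : Nat) → 2)) (vnil ((ζ : Vec (Vec Nat 4) 3) → Eq ((u : Nat) → Nat) (λ (j : Nat) → 2) (λ (ξ : Nat) → 2)))
type:
  Vec ((δ : Vec (Vec Nat 4) 3) → Eq ((μ : Nat) → Nat) (λ (c : Nat) → 2) (λ (e : Nat) → 2)) 1
steps to reach normal form (normal order): 0
already normal: yes


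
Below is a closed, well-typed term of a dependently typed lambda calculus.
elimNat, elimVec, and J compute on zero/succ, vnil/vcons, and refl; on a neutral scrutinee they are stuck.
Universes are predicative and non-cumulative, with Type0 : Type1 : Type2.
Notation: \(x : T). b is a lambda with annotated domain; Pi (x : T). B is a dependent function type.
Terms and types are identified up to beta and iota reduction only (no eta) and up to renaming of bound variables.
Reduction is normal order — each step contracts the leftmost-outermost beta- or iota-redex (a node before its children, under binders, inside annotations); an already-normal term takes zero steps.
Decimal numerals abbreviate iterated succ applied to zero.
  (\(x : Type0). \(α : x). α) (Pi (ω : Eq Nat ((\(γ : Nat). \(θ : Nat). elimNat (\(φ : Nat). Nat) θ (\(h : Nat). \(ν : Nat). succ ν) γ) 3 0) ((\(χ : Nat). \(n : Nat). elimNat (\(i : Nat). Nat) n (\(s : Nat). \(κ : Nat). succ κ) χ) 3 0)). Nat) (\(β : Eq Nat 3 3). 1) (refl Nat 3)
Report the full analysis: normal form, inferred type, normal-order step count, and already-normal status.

normal form:
  1
type:
  Nat
steps to reach normal form (normal order): 3
already normal: no
first redex: a beta-redex


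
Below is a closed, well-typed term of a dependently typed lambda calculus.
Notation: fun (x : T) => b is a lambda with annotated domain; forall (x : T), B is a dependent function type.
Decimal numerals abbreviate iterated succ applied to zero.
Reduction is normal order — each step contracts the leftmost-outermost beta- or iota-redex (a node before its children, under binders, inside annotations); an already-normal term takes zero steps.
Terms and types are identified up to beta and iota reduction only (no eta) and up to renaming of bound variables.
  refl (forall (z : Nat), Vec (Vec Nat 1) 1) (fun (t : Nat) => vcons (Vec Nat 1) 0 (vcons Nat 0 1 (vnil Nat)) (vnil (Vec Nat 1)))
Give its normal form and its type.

resulting normal form:
  refl (forall (z : Nat), Vec (Vec Nat 1) 1) (fun (t : Nat) => vcons (Vec Nat 1) 0 (vcons Nat 0 1 (vnil Nat)) (vnil (Vec Nat 1)))
the term's type:
  Eq (forall (z : Nat), Vec (Vec Nat 1) 1) (fun (t : Nat) => vcons (Vec Nat 1) 0 (vcons Nat 0 1 (vnil Nat)) (vnil (Vec Nat 1))) (fun (ξ : Nat) => vcons (Vec Nat 1) 0 (vcons Nat 0 1 (vnil Nat)) (vnil (Vec Nat 1)))
observation: no redex remains anywhere in the term; it is its own normal form.


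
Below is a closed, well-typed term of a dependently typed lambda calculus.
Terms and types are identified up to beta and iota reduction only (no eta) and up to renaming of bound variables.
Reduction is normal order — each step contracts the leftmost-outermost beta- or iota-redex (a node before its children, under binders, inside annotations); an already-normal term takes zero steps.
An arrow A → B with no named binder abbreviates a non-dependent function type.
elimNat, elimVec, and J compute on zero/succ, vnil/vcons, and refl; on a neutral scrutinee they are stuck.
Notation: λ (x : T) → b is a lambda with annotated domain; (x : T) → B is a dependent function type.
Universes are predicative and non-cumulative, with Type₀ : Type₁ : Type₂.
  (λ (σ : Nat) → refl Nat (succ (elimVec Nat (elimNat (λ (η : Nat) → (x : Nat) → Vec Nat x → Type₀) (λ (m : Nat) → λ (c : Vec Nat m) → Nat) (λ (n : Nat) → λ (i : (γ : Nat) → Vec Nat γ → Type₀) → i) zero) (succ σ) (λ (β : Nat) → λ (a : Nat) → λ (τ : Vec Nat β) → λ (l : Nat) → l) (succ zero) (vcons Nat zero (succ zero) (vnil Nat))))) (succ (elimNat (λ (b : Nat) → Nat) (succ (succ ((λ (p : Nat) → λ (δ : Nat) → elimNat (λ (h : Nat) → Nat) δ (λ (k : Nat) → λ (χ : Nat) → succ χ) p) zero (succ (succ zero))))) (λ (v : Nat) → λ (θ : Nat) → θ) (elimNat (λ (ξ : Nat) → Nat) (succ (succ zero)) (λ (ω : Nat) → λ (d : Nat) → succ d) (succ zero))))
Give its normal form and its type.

normal form:
  refl Nat (succ (succ (succ (succ (succ (succ (succ zero)))))))
inferred type:
  Eq Nat (succ (succ (succ (succ (succ (succ (succ zero))))))) (succ (succ (succ (succ (succ (succ (succ zero)))))))


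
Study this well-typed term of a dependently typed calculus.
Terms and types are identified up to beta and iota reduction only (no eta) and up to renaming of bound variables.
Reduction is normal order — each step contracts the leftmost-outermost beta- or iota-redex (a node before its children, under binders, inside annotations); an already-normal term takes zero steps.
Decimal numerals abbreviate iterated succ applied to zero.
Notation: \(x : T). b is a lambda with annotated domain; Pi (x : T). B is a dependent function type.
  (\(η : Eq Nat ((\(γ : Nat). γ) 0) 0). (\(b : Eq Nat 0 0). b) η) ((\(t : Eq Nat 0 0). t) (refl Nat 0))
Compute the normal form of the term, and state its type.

resulting normal form:
  refl Nat 0
the term's type:
  Eq Nat 0 0
observation: contracting a beta-redex first, the term normalizes in 3 steps.


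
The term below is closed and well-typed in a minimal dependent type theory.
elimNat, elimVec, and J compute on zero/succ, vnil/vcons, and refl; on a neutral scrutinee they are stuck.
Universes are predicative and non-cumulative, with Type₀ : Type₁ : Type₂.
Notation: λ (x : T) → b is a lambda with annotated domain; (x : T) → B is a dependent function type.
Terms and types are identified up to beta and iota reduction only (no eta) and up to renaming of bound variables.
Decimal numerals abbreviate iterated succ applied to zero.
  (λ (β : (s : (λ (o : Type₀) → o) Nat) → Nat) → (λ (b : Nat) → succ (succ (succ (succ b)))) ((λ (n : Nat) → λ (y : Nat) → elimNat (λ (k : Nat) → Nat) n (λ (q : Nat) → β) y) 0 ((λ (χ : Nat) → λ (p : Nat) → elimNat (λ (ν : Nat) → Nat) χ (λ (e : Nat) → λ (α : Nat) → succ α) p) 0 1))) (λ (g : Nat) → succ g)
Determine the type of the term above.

type:
  Nat


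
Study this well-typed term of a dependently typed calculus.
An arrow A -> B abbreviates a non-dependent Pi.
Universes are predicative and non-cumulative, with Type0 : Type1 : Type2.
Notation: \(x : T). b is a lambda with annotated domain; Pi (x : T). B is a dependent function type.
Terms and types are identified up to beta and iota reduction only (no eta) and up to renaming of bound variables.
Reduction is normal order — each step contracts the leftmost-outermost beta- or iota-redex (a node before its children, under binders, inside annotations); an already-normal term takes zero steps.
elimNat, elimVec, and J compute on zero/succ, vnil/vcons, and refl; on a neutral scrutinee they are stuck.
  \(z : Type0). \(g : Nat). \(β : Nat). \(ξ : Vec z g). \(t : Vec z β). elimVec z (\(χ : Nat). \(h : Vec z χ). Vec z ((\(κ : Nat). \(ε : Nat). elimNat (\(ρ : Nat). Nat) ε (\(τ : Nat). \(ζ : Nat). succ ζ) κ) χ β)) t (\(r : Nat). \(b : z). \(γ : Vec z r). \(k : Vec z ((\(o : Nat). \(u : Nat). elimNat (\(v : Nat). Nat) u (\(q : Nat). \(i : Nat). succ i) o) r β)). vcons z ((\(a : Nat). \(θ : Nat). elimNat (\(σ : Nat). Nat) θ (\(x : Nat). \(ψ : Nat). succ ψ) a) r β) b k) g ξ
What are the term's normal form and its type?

normal form:
  \(z : Type0). \(g : Nat). \(β : Nat). \(ξ : Vec z g). \(t : Vec z β). elimVec z (\(χ : Nat). \(h : Vec z χ). Vec z (elimNat (\(κ : Nat). Nat) β (\(ε : Nat). \(ρ : Nat). succ ρ) χ)) t (\(τ : Nat). \(ζ : z). \(r : Vec z τ). \(b : Vec z (elimNat (\(γ : Nat). Nat) β (\(k : Nat). \(o : Nat). succ o) τ)). vcons z (elimNat (\(u : Nat). Nat) β (\(v : Nat). \(q : Nat). succ q) τ) ζ b) g ξ
inferred type:
  Pi (z : Type0). Pi (g : Nat). Pi (β : Nat). Vec z g -> Vec z β -> Vec z (elimNat (\(ξ : Nat). Nat) β (\(t : Nat). \(χ : Nat). succ χ) g)


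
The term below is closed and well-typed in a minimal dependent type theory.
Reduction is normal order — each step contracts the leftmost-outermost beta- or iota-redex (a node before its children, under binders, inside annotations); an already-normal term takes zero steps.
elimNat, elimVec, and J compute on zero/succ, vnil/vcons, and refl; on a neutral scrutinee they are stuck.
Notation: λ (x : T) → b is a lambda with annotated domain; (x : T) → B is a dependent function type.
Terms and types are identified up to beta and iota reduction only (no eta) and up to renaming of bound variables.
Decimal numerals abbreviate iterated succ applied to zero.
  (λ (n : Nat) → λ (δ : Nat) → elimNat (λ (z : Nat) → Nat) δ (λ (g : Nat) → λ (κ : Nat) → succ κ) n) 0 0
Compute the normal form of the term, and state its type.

reduced normal form:
  0
inferred type:
  Nat
observation: reduction starts at a beta-redex, and 3 normal-order steps reach the normal form.


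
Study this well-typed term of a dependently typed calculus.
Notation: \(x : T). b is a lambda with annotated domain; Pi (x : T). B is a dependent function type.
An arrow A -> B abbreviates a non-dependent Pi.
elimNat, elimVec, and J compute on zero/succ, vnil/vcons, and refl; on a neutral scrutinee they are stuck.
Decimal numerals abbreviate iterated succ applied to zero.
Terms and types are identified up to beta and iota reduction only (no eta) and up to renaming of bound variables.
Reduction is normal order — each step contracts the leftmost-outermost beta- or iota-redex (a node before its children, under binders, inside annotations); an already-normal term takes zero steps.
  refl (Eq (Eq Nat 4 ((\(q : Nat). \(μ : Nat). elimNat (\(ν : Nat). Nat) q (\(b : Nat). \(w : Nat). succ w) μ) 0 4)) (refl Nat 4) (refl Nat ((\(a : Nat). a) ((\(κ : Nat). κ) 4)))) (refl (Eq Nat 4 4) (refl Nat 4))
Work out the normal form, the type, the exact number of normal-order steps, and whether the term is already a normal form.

resulting normal form:
  refl (Eq (Eq Nat 4 4) (refl Nat 4) (refl Nat 4)) (refl (Eq Nat 4 4) (refl Nat 4))
inferred type:
  Eq (Eq (Eq Nat 4 4) (refl Nat 4) (refl Nat 4)) (refl (Eq Nat 4 4) (refl Nat 4)) (refl (Eq Nat 4 4) (refl Nat 4))
steps to reach normal form (normal order): 17
already normal: no
first redex: a beta-redex


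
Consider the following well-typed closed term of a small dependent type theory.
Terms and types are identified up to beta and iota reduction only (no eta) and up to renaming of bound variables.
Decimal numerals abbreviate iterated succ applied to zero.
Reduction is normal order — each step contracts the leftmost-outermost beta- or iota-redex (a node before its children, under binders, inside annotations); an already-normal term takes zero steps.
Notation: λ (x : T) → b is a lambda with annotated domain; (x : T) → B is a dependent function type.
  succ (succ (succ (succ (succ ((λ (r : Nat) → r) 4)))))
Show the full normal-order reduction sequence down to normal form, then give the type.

normal-order reduction sequence:
  succ (succ (succ (succ (succ ((λ (r : Nat) → r) 4)))))
  ~> 9
type:
  Nat


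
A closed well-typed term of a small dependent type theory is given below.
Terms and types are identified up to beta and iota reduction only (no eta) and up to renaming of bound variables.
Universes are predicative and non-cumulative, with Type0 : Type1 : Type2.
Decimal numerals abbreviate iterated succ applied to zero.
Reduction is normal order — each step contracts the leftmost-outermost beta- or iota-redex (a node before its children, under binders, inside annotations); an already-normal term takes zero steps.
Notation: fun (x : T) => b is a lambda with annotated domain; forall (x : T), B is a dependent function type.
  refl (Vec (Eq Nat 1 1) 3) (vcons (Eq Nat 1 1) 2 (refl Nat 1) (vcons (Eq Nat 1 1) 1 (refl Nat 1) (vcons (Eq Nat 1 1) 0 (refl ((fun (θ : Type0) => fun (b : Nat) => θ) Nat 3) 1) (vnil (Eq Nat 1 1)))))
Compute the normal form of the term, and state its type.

normal form:
  refl (Vec (Eq Nat 1 1) 3) (vcons (Eq Nat 1 1) 2 (refl Nat 1) (vcons (Eq Nat 1 1) 1 (refl Nat 1) (vcons (Eq Nat 1 1) 0 (refl Nat 1) (vnil (Eq Nat 1 1)))))
type:
  Eq (Vec (Eq Nat 1 1) 3) (vcons (Eq Nat 1 1) 2 (refl Nat 1) (vcons (Eq Nat 1 1) 1 (refl Nat 1) (vcons (Eq Nat 1 1) 0 (refl Nat 1) (vnil (Eq Nat 1 1))))) (vcons (Eq Nat 1 1) 2 (refl Nat 1) (vcons (Eq Nat 1 1) 1 (refl Nat 1) (vcons (Eq Nat 1 1) 0 (refl Nat 1) (vnil (Eq Nat 1 1)))))


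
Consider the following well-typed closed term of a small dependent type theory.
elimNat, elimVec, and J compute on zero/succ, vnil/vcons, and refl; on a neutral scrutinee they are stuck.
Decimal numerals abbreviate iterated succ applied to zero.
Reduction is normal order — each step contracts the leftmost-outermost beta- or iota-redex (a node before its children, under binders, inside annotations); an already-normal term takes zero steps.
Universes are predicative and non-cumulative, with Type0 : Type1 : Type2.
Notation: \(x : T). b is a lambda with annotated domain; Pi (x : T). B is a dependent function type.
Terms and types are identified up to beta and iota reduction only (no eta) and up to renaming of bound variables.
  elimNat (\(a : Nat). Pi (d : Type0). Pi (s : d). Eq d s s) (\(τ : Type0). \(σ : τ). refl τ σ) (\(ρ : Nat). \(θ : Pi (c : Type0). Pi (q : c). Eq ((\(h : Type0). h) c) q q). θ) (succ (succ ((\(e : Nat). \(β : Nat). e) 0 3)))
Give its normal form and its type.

resulting normal form:
  \(a : Type0). \(d : a). refl a d
type:
  Pi (a : Type0). Pi (d : a). Eq a d d
observation: the first redex contracted is an elimNat iota-redex; the normal form is reached in 10 normal-order steps.


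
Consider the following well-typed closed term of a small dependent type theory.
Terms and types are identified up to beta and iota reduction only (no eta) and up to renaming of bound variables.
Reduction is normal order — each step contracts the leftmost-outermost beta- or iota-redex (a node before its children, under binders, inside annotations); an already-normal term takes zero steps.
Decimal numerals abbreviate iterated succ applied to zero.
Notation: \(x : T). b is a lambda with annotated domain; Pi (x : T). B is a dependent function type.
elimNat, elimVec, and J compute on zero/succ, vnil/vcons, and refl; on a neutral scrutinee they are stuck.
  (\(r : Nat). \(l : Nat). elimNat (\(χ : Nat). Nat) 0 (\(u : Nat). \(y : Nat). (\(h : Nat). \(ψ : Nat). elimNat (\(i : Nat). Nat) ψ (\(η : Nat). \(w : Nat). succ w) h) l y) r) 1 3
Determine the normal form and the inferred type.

reduced normal form:
  3
type:
  Nat
observation: normalization takes exactly 18 steps under the normal-order strategy.


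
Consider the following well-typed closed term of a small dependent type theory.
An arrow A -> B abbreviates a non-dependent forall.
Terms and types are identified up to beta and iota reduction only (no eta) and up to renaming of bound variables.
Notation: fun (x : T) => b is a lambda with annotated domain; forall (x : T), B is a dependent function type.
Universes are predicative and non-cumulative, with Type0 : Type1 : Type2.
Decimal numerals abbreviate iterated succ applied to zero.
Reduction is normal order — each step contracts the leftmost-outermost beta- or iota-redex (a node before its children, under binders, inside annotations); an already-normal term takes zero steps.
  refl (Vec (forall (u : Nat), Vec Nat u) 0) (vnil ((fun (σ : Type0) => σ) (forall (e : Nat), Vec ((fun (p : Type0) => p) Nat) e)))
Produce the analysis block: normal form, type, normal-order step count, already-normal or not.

normal form:
  refl (Vec (forall (u : Nat), Vec Nat u) 0) (vnil (forall (σ : Nat), Vec Nat σ))
type:
  Eq (Vec (forall (u : Nat), Vec Nat u) 0) (vnil (forall (σ : Nat), Vec Nat σ)) (vnil (forall (e : Nat), Vec Nat e))
normal-order step count: 2
term was already normal: no
first redex: a beta-redex


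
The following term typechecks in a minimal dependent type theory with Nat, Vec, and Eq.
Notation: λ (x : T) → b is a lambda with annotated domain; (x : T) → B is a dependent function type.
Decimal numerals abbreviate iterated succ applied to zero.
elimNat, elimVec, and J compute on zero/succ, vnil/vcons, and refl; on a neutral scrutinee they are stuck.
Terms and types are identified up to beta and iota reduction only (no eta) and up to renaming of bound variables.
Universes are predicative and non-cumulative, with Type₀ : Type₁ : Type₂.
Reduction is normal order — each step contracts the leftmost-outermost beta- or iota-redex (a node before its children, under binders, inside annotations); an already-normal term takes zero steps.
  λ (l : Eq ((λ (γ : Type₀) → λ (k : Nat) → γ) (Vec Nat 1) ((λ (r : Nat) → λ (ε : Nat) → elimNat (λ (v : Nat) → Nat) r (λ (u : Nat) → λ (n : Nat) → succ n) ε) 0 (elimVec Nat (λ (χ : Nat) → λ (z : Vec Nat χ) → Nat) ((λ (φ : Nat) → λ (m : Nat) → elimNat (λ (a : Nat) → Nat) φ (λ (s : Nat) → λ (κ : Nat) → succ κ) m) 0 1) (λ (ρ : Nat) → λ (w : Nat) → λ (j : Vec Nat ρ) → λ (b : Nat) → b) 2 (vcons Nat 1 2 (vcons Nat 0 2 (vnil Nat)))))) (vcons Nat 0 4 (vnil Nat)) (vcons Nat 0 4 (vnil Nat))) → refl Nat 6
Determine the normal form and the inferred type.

reduced normal form:
  λ (l : Eq (Vec Nat 1) (vcons Nat 0 4 (vnil Nat)) (vcons Nat 0 4 (vnil Nat))) → refl Nat 6
type:
  (l : Eq (Vec Nat 1) (vcons Nat 0 4 (vnil Nat)) (vcons Nat 0 4 (vnil Nat))) → Eq Nat 6 6
observation: 2 normal-order steps separate the term from its normal form.


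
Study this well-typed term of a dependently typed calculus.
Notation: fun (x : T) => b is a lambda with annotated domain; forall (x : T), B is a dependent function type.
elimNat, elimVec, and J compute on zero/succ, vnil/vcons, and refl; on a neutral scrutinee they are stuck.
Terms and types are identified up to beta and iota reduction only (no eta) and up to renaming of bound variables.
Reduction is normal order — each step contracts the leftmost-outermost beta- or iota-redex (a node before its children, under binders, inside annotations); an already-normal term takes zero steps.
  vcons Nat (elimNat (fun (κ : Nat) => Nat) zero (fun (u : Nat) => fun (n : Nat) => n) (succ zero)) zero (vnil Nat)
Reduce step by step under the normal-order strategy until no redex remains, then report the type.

normal-order reduction:
  vcons Nat (elimNat (fun (κ : Nat) => Nat) zero (fun (u : Nat) => fun (n : Nat) => n) (succ zero)) zero (vnil Nat)
  ~> vcons Nat ((fun (κ : Nat) => fun (u : Nat) => u) zero (elimNat (fun (n : Nat) => Nat) zero (fun (b : Nat) => fun (ν : Nat) => ν) zero)) zero (vnil Nat)
  ~> vcons Nat ((fun (κ : Nat) => κ) (elimNat (fun (u : Nat) => Nat) zero (fun (n : Nat) => fun (b : Nat) => b) zero)) zero (vnil Nat)
  ~> vcons Nat (elimNat (fun (κ : Nat) => Nat) zero (fun (u : Nat) => fun (n : Nat) => n) zero) zero (vnil Nat)
  ~> vcons Nat zero zero (vnil Nat)
the term's type:
  Vec Nat (succ zero)


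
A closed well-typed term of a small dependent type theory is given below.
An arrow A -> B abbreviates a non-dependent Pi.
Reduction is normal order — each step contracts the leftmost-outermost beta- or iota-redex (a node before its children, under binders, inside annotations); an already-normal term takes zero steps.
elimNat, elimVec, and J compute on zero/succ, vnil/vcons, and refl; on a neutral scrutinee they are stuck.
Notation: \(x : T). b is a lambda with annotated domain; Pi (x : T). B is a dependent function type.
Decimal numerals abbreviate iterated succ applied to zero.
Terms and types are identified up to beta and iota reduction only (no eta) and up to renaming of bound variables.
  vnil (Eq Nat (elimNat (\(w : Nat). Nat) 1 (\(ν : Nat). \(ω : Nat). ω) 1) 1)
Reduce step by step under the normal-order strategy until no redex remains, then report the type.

normal-order reduction:
  vnil (Eq Nat (elimNat (\(w : Nat). Nat) 1 (\(ν : Nat). \(ω : Nat). ω) 1) 1)
  ~> vnil (Eq Nat ((\(w : Nat). \(ν : Nat). ν) 0 (elimNat (\(ω : Nat). Nat) 1 (\(t : Nat). \(χ : Nat). χ) 0)) 1)
  ~> vnil (Eq Nat ((\(w : Nat). w) (elimNat (\(ν : Nat). Nat) 1 (\(ω : Nat). \(t : Nat). t) 0)) 1)
  ~> vnil (Eq Nat (elimNat (\(w : Nat). Nat) 1 (\(ν : Nat). \(ω : Nat). ω) 0) 1)
  ~> vnil (Eq Nat 1 1)
inferred type:
  Vec (Eq Nat 1 1) 0


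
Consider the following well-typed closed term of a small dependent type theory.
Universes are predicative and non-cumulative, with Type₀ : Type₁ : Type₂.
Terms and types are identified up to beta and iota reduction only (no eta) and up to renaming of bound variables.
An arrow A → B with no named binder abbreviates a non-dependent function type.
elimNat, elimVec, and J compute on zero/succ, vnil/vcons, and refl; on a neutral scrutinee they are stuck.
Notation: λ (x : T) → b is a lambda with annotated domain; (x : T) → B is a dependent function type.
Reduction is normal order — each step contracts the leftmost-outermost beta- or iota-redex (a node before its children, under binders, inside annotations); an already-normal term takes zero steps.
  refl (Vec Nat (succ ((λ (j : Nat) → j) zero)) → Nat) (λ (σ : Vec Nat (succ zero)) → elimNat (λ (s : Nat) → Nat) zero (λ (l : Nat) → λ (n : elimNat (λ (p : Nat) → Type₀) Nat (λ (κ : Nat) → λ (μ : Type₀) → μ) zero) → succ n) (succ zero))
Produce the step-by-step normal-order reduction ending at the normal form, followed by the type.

reduction (normal order):
  refl (Vec Nat (succ ((λ (j : Nat) → j) zero)) → Nat) (λ (σ : Vec Nat (succ zero)) → elimNat (λ (s : Nat) → Nat) zero (λ (l : Nat) → λ (n : elimNat (λ (p : Nat) → Type₀) Nat (λ (κ : Nat) → λ (μ : Type₀) → μ) zero) → succ n) (succ zero))
  ~> refl (Vec Nat (succ zero) → Nat) (λ (j : Vec Nat (succ zero)) → elimNat (λ (σ : Nat) → Nat) zero (λ (s : Nat) → λ (l : elimNat (λ (n : Nat) → Type₀) Nat (λ (p : Nat) → λ (κ : Type₀) → κ) zero) → succ l) (succ zero))
  ~> refl (Vec Nat (succ zero) → Nat) (λ (j : Vec Nat (succ zero)) → (λ (σ : Nat) → λ (s : elimNat (λ (l : Nat) → Type₀) Nat (λ (n : Nat) → λ (p : Type₀) → p) zero) → succ s) zero (elimNat (λ (κ : Nat) → Nat) zero (λ (μ : Nat) → λ (c : elimNat (λ (ε : Nat) → Type₀) Nat (λ (t : Nat) → λ (z : Type₀) → z) zero) → succ c) zero))
  ~> refl (Vec Nat (succ zero) → Nat) (λ (j : Vec Nat (succ zero)) → (λ (σ : elimNat (λ (s : Nat) → Type₀) Nat (λ (l : Nat) → λ (n : Type₀) → n) zero) → succ σ) (elimNat (λ (p : Nat) → Nat) zero (λ (κ : Nat) → λ (μ : elimNat (λ (c : Nat) → Type₀) Nat (λ (ε : Nat) → λ (t : Type₀) → t) zero) → succ μ) zero))
  ~> refl (Vec Nat (succ zero) → Nat) (λ (j : Vec Nat (succ zero)) → succ (elimNat (λ (σ : Nat) → Nat) zero (λ (s : Nat) → λ (l : elimNat (λ (n : Nat) → Type₀) Nat (λ (p : Nat) → λ (κ : Type₀) → κ) zero) → succ l) zero))
  ~> refl (Vec Nat (succ zero) → Nat) (λ (j : Vec Nat (succ zero)) → succ zero)
inferred type:
  Eq (Vec Nat (succ zero) → Nat) (λ (j : Vec Nat (succ zero)) → succ zero) (λ (σ : Vec Nat (succ zero)) → succ zero)


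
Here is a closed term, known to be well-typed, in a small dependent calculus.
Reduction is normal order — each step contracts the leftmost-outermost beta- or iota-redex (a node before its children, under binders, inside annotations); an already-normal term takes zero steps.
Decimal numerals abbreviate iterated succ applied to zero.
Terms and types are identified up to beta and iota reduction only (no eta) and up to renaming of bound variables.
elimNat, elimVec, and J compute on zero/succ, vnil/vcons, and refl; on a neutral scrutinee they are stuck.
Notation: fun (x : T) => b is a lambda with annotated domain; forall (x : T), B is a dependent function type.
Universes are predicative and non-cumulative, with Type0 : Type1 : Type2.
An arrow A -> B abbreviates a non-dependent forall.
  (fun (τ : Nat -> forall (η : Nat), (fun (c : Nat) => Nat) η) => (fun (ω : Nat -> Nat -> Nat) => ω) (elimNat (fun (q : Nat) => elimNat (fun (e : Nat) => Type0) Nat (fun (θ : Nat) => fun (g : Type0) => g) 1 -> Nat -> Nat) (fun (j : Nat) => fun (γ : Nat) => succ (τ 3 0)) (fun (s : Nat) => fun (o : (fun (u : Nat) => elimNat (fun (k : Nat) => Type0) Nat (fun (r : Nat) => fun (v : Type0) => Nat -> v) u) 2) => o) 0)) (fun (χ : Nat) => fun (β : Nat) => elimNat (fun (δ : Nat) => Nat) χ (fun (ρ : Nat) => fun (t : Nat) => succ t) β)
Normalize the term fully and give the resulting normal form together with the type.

resulting normal form:
  fun (τ : Nat) => fun (η : Nat) => 4
the term's type:
  Nat -> Nat -> Nat
observation: reduction starts at a beta-redex, and 6 normal-order steps reach the normal form.


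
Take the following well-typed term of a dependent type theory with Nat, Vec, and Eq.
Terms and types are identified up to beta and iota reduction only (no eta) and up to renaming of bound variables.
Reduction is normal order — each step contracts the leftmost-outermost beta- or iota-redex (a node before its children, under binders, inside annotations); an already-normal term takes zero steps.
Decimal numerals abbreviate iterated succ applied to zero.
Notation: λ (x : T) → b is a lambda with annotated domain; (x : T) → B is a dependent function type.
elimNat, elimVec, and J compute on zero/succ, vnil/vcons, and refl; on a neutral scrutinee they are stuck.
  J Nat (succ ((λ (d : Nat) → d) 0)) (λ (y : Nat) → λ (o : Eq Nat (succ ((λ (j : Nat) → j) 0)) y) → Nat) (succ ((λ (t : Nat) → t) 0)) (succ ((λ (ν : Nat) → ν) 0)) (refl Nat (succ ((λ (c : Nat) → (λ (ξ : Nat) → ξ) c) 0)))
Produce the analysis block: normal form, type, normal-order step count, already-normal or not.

normal form:
  1
type:
  Nat
reduction steps (normal order): 2
started in normal form: no
first contracted redex: a J iota-redex


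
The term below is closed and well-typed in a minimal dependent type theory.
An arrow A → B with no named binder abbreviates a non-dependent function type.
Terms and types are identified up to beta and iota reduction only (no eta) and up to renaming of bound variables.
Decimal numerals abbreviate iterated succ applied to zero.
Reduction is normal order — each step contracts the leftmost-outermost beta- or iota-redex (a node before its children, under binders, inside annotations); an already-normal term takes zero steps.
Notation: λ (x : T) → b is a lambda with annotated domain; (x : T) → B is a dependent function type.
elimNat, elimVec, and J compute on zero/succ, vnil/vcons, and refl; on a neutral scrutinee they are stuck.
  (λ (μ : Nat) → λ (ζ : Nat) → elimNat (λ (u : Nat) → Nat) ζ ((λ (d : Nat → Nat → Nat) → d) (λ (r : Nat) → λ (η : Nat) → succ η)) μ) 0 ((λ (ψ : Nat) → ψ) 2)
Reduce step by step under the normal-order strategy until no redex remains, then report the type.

normal-order reduction:
  (λ (μ : Nat) → λ (ζ : Nat) → elimNat (λ (u : Nat) → Nat) ζ ((λ (d : Nat → Nat → Nat) → d) (λ (r : Nat) → λ (η : Nat) → succ η)) μ) 0 ((λ (ψ : Nat) → ψ) 2)
  ~> (λ (μ : Nat) → elimNat (λ (ζ : Nat) → Nat) μ ((λ (u : Nat → Nat → Nat) → u) (λ (d : Nat) → λ (r : Nat) → succ r)) 0) ((λ (η : Nat) → η) 2)
  ~> elimNat (λ (μ : Nat) → Nat) ((λ (ζ : Nat) → ζ) 2) ((λ (u : Nat → Nat → Nat) → u) (λ (d : Nat) → λ (r : Nat) → succ r)) 0
  ~> (λ (μ : Nat) → μ) 2
  ~> 2
inferred type:
  Nat


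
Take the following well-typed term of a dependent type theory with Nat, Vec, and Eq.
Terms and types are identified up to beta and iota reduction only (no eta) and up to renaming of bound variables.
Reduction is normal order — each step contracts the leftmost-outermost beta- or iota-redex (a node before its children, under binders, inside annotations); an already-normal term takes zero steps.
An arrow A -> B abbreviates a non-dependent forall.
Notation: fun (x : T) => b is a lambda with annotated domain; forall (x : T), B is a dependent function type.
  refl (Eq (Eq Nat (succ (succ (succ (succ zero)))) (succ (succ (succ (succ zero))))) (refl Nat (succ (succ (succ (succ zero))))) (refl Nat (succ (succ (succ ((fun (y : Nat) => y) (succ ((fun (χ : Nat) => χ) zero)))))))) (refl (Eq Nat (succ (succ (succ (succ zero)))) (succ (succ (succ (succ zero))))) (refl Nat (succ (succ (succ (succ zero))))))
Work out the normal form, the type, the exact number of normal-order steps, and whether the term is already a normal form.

normal form:
  refl (Eq (Eq Nat (succ (succ (succ (succ zero)))) (succ (succ (succ (succ zero))))) (refl Nat (succ (succ (succ (succ zero))))) (refl Nat (succ (succ (succ (succ zero)))))) (refl (Eq Nat (succ (succ (succ (succ zero)))) (succ (succ (succ (succ zero))))) (refl Nat (succ (succ (succ (succ zero))))))
the term's type:
  Eq (Eq (Eq Nat (succ (succ (succ (succ zero)))) (succ (succ (succ (succ zero))))) (refl Nat (succ (succ (succ (succ zero))))) (refl Nat (succ (succ (succ (succ zero)))))) (refl (Eq Nat (succ (succ (succ (succ zero)))) (succ (succ (succ (succ zero))))) (refl Nat (succ (succ (succ (succ zero)))))) (refl (Eq Nat (succ (succ (succ (succ zero)))) (succ (succ (succ (succ zero))))) (refl Nat (succ (succ (succ (succ zero))))))
reduction steps (normal order): 2
already normal: no
first redex: a beta-redex


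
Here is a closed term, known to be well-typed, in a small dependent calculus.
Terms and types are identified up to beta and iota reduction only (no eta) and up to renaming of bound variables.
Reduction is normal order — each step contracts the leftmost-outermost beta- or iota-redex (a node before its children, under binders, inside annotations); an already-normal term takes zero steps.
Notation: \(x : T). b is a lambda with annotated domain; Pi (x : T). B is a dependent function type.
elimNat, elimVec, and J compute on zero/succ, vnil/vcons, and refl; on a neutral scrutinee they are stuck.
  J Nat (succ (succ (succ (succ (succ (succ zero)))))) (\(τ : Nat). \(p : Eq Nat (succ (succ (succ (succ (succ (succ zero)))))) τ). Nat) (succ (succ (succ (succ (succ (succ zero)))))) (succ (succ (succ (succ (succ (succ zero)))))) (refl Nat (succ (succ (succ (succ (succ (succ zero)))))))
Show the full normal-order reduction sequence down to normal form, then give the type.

reduction (normal order):
  J Nat (succ (succ (succ (succ (succ (succ zero)))))) (\(τ : Nat). \(p : Eq Nat (succ (succ (succ (succ (succ (succ zero)))))) τ). Nat) (succ (succ (succ (succ (succ (succ zero)))))) (succ (succ (succ (succ (succ (succ zero)))))) (refl Nat (succ (succ (succ (succ (succ (succ zero)))))))
  ~> succ (succ (succ (succ (succ (succ zero)))))
type:
  Nat


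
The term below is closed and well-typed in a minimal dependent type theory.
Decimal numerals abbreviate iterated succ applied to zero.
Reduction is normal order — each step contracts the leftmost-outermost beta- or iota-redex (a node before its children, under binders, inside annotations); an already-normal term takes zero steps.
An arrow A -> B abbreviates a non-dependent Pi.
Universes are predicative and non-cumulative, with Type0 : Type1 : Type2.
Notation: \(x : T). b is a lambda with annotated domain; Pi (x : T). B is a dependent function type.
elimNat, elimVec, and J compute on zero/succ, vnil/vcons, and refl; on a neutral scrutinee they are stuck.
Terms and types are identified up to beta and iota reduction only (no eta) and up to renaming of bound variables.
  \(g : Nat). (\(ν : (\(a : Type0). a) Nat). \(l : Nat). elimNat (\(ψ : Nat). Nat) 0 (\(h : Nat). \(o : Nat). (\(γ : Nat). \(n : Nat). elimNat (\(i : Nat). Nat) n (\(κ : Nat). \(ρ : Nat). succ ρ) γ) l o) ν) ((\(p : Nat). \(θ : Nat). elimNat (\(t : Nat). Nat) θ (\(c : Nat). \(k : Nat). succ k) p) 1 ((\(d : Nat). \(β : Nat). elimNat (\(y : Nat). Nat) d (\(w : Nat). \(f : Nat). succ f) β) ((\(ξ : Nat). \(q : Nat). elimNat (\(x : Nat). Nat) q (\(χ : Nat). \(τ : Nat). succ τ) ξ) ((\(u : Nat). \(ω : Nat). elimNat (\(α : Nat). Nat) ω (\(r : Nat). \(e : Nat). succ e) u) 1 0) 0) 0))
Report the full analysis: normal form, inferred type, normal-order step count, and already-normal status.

reduced normal form:
  \(g : Nat). \(ν : Nat). elimNat (\(a : Nat). Nat) (elimNat (\(l : Nat). Nat) 0 (\(ψ : Nat). \(h : Nat). succ h) ν) (\(o : Nat). \(γ : Nat). succ γ) ν
type:
  Nat -> Nat -> Nat
steps to reach normal form (normal order): 31
term was already normal: no
first redex: a beta-redex


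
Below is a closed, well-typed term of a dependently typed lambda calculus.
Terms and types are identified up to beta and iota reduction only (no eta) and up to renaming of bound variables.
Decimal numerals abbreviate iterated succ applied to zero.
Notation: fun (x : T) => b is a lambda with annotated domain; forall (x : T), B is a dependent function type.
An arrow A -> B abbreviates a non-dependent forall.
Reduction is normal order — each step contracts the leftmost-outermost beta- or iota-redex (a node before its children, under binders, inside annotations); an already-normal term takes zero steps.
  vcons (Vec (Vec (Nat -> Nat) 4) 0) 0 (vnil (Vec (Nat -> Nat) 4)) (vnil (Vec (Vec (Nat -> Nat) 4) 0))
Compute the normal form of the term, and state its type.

resulting normal form:
  vcons (Vec (Vec (Nat -> Nat) 4) 0) 0 (vnil (Vec (Nat -> Nat) 4)) (vnil (Vec (Vec (Nat -> Nat) 4) 0))
inferred type:
  Vec (Vec (Vec (Nat -> Nat) 4) 0) 1


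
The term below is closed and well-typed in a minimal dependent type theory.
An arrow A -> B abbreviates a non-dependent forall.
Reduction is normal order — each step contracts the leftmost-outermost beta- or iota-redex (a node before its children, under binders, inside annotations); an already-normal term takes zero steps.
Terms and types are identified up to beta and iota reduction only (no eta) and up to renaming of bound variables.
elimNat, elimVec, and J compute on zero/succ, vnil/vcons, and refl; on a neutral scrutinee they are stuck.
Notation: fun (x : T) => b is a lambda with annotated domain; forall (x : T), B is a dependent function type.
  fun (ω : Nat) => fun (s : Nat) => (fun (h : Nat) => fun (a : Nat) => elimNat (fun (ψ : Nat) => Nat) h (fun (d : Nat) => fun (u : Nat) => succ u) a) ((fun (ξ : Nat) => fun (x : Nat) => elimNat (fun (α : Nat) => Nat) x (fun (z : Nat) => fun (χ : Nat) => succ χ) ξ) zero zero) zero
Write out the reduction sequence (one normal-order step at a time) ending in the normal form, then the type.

reduction (normal order):
  fun (ω : Nat) => fun (s : Nat) => (fun (h : Nat) => fun (a : Nat) => elimNat (fun (ψ : Nat) => Nat) h (fun (d : Nat) => fun (u : Nat) => succ u) a) ((fun (ξ : Nat) => fun (x : Nat) => elimNat (fun (α : Nat) => Nat) x (fun (z : Nat) => fun (χ : Nat) => succ χ) ξ) zero zero) zero
  ~> fun (ω : Nat) => fun (s : Nat) => (fun (h : Nat) => elimNat (fun (a : Nat) => Nat) ((fun (ψ : Nat) => fun (d : Nat) => elimNat (fun (u : Nat) => Nat) d (fun (ξ : Nat) => fun (x : Nat) => succ x) ψ) zero zero) (fun (α : Nat) => fun (z : Nat) => succ z) h) zero
  ~> fun (ω : Nat) => fun (s : Nat) => elimNat (fun (h : Nat) => Nat) ((fun (a : Nat) => fun (ψ : Nat) => elimNat (fun (d : Nat) => Nat) ψ (fun (u : Nat) => fun (ξ : Nat) => succ ξ) a) zero zero) (fun (x : Nat) => fun (α : Nat) => succ α) zero
  ~> fun (ω : Nat) => fun (s : Nat) => (fun (h : Nat) => fun (a : Nat) => elimNat (fun (ψ : Nat) => Nat) a (fun (d : Nat) => fun (u : Nat) => succ u) h) zero zero
  ~> fun (ω : Nat) => fun (s : Nat) => (fun (h : Nat) => elimNat (fun (a : Nat) => Nat) h (fun (ψ : Nat) => fun (d : Nat) => succ d) zero) zero
  ~> fun (ω : Nat) => fun (s : Nat) => elimNat (fun (h : Nat) => Nat) zero (fun (a : Nat) => fun (ψ : Nat) => succ ψ) zero
  ~> fun (ω : Nat) => fun (s : Nat) => zero
the term's type:
  Nat -> Nat -> Nat


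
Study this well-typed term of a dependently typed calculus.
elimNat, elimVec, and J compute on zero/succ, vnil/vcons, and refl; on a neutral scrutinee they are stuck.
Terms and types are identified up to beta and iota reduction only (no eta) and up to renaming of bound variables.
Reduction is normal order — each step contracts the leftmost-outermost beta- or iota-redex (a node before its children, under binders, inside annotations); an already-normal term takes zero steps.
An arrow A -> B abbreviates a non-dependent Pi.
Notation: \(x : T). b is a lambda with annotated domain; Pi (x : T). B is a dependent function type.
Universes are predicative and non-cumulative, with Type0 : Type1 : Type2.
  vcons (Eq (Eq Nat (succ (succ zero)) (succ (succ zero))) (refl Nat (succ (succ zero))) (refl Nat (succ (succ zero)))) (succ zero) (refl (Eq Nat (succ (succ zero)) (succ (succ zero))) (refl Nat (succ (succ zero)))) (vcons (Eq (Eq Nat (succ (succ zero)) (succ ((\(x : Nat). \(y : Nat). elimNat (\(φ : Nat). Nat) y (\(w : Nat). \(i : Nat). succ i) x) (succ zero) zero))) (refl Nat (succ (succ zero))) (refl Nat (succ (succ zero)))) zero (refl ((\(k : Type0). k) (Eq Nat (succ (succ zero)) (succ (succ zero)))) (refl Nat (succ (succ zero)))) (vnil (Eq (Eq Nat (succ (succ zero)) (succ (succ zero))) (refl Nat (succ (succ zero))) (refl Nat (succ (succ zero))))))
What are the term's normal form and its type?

resulting normal form:
  vcons (Eq (Eq Nat (succ (succ zero)) (succ (succ zero))) (refl Nat (succ (succ zero))) (refl Nat (succ (succ zero)))) (succ zero) (refl (Eq Nat (succ (succ zero)) (succ (succ zero))) (refl Nat (succ (succ zero)))) (vcons (Eq (Eq Nat (succ (succ zero)) (succ (succ zero))) (refl Nat (succ (succ zero))) (refl Nat (succ (succ zero)))) zero (refl (Eq Nat (succ (succ zero)) (succ (succ zero))) (refl Nat (succ (succ zero)))) (vnil (Eq (Eq Nat (succ (succ zero)) (succ (succ zero))) (refl Nat (succ (succ zero))) (refl Nat (succ (succ zero))))))
the term's type:
  Vec (Eq (Eq Nat (succ (succ zero)) (succ (succ zero))) (refl Nat (succ (succ zero))) (refl Nat (succ (succ zero)))) (succ (succ zero))


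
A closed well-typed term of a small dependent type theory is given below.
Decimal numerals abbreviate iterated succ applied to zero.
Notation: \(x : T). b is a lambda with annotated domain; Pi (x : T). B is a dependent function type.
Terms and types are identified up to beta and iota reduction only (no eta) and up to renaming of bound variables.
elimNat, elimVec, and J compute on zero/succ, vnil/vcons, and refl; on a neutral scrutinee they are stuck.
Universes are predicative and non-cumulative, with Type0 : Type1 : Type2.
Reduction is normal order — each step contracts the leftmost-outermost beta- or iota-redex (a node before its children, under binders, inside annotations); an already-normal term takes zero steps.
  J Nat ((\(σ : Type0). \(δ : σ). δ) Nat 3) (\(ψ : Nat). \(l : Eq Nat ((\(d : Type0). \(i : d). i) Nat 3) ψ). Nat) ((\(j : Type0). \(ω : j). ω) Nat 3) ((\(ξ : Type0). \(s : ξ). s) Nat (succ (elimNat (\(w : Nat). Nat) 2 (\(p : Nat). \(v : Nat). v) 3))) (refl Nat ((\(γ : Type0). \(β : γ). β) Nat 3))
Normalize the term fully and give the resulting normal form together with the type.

resulting normal form:
  3
the term's type:
  Nat
observation: the first redex contracted is a J iota-redex; the normal form is reached in 3 normal-order steps.
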